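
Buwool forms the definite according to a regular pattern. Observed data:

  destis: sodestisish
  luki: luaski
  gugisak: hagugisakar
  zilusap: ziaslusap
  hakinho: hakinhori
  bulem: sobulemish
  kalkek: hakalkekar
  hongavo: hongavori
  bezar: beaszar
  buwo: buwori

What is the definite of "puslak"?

hapuslakar

kalkek and bulem both have last vowel 'e' yet inflect differently (hakalkekar, sobulemish), so the last vowel is not what conditions the rule; the final letter is.
"puslak" ends in -k. The stems ending in -k (gugisak → hagugisakar, kalkek → hakalkekar) add ha- … -ar around the stem.
The other patterns: stems ending in -o drop the final letter and add -ori; stems ending in -m or -s add so- … -ish around the stem; stems ending in -i, -p or -r insert -as- after the first vowel.
So puslak → hapuslakar.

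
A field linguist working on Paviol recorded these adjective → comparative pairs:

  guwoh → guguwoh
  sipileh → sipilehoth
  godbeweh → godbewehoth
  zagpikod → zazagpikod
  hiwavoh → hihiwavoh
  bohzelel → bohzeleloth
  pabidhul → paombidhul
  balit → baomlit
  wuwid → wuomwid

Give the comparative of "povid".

poomvid

guwoh and godbeweh both end in -h yet inflect differently (guguwoh, godbewehoth), so the final letter is not what conditions the rule; the last vowel is.
"povid" has last vowel 'i'. The stems whose last vowel is 'i' (wuwid → wuomwid, balit → baomlit) insert -om- after the first vowel.
The other patterns: stems whose last vowel is 'o' repeat the first consonant+vowel as a prefix; stems whose last vowel is 'e' add -oth.
So povid → poomvid.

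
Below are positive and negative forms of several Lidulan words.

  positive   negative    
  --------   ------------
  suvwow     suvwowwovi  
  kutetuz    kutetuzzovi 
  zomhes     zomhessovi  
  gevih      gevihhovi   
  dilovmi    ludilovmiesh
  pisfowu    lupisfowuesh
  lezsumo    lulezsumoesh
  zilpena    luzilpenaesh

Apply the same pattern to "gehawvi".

"gehawvi" ends in a vowel. The stems ending in a vowel (dilovmi → ludilovmiesh, pisfowu → lupisfowuesh, lezsumo → lulezsumoesh) add lu- … -esh around the stem.
The other pattern: stems ending in a consonant double the final consonant and add -ovi.
So gehawvi → lugehawviesh.

lugehawviesh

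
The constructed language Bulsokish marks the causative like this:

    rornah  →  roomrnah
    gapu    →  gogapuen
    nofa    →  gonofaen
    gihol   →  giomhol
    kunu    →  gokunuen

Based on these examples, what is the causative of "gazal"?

gaomzal

nofa and rornah both have last vowel 'a' yet inflect differently (gonofaen, roomrnah), so the last vowel is not what conditions the rule; whether the stem ends in a vowel or a consonant is.
"gazal" ends in a consonant. The stems ending in a consonant (gihol → giomhol, rornah → roomrnah) insert -om- after the first vowel.
So gazal → gaomzal.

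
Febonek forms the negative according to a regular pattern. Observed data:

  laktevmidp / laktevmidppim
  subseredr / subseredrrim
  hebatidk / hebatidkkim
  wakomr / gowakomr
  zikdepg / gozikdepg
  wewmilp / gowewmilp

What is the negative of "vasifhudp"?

subseredr and wakomr both end in -r yet inflect differently (subseredrrim, gowakomr), so the final letter is not what conditions the rule; the second-to-last letter is.
"vasifhudp" has second-to-last letter 'd'. The stems whose second-to-last letter is 'd' (laktevmidp → laktevmidppim, subseredr → subseredrrim, hebatidk → hebatidkkim) double the final consonant and add -im.
The other pattern: stems whose second-to-last letter is 'l', 'm' or 'p' add the prefix go-.
So vasifhudp → vasifhudppim.

vasifhudppim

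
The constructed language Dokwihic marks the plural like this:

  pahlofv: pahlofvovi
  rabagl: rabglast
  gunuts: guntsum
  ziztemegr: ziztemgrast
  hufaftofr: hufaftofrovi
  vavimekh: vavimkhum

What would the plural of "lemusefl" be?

"lemusefl" has second-to-last letter 'f'. The stems whose second-to-last letter is 'f' (hufaftofr → hufaftofrovi, pahlofv → pahlofvovi) add -ovi.
The other patterns: stems whose second-to-last letter is 'g' delete the last vowel and add -ast; stems whose second-to-last letter is 'k' or 't' delete the last vowel and add -um.
So lemusefl → lemuseflovi.

lemuseflovi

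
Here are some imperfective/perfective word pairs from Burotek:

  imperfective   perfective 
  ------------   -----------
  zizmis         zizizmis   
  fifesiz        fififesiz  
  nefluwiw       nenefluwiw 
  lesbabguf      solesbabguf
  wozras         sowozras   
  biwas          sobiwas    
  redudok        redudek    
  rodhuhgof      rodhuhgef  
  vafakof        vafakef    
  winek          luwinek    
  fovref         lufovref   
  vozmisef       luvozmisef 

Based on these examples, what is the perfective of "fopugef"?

zizmis and wozras both end in -s yet inflect differently (zizizmis, sowozras), so the final letter is not what conditions the rule; the last vowel is.
"fopugef" has last vowel 'e'. The stems whose last vowel is 'e' (winek → luwinek, fovref → lufovref, vozmisef → luvozmisef) add the prefix lu-.
The other patterns: stems whose last vowel is 'i' repeat the first consonant+vowel as a prefix; stems whose last vowel is 'a' or 'u' add the prefix so-; stems whose last vowel is 'o' change the last vowel to 'e'.
So fopugef → lufopugef.

lufopugef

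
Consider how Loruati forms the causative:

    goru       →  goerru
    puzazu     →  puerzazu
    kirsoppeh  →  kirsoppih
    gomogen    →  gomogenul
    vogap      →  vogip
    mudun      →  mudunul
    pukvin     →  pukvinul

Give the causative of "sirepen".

sirepenul

goru and mudun both have last vowel 'u' yet inflect differently (goerru, mudunul), so the last vowel is not what conditions the rule; the final letter is.
"sirepen" ends in -n. The stems ending in -n (gomogen → gomogenul, mudun → mudunul, pukvin → pukvinul) add -ul.
So sirepen → sirepenul.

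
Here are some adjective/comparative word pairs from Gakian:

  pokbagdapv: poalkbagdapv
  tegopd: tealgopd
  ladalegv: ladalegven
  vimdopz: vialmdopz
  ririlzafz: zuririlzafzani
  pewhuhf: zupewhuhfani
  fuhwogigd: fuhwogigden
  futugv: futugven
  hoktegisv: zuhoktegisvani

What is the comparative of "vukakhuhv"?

pokbagdapv and ladalegv both end in -v yet inflect differently (poalkbagdapv, ladalegven), so the final letter is not what conditions the rule; the second-to-last letter is.
"vukakhuhv" has second-to-last letter 'h'. The one such stem in the data (pewhuhf → zupewhuhfani) adds zu- … -ani around the stem, so the same rule applies.
So vukakhuhv → zuvukakhuhvani.

zuvukakhuhvani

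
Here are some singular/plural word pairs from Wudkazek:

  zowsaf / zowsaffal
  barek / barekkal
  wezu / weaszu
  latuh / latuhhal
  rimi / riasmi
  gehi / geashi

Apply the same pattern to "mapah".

mapahhal

wezu and latuh both have last vowel 'u' yet inflect differently (weaszu, latuhhal), so the last vowel is not what conditions the rule; whether the stem ends in a vowel or a consonant is.
"mapah" ends in a consonant. The stems ending in a consonant (barek → barekkal, latuh → latuhhal, zowsaf → zowsaffal) double the final consonant and add -al.
The other pattern: stems ending in a vowel insert -as- after the first vowel.
So mapah → mapahhal.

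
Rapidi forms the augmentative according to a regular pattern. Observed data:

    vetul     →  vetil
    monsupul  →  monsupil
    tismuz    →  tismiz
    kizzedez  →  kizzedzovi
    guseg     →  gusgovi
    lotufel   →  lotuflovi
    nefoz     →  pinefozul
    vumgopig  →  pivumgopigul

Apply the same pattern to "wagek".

tismuz and kizzedez both end in -z yet inflect differently (tismiz, kizzedzovi), so the final letter is not what conditions the rule; the last vowel is.
"wagek" has last vowel 'e'. The stems whose last vowel is 'e' (kizzedez → kizzedzovi, guseg → gusgovi, lotufel → lotuflovi) delete the last vowel and add -ovi.
So wagek → wagkovi.

wagkovi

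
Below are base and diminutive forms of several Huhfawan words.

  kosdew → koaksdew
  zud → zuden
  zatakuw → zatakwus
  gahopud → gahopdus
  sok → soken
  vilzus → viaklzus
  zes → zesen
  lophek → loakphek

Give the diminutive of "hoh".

hohen

sok and lophek both end in -k yet inflect differently (soken, loakphek), so the final letter is not what conditions the rule; the number of vowels is.
"hoh" has 1 vowel. The stems with 1 vowel (zud → zuden, sok → soken, zes → zesen) add -en.
The other patterns: stems with 2 vowels insert -ak- after the first vowel; stems with 3 vowels delete the last vowel and add -us.
So hoh → hohen.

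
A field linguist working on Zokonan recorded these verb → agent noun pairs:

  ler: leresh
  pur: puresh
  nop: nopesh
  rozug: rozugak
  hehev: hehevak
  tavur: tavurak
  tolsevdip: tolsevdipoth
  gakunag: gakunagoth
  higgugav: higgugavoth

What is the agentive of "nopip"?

nopipak

ler and tavur both end in -r yet inflect differently (leresh, tavurak), so the final letter is not what conditions the rule; the number of vowels is.
"nopip" has 2 vowels. The stems with 2 vowels (rozug → rozugak, hehev → hehevak, tavur → tavurak) add -ak.
The other patterns: stems with 1 vowel add -esh; stems with 3 vowels add -oth.
So nopip → nopipak.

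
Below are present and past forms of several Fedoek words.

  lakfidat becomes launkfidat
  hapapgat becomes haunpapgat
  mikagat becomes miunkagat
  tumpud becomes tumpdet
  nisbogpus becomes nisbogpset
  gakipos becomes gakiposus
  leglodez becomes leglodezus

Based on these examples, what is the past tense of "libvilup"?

libvilpet

"libvilup" has last vowel 'u'. The stems whose last vowel is 'u' (tumpud → tumpdet, nisbogpus → nisbogpset) delete the last vowel and add -et.
The other patterns: stems whose last vowel is 'a' insert -un- after the first vowel; stems whose last vowel is 'e' or 'o' add -us.
So libvilup → libvilpet.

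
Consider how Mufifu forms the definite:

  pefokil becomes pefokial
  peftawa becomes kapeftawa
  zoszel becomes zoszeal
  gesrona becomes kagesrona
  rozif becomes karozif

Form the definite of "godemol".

"godemol" ends in -l. The stems ending in -l (pefokil → pefokial, zoszel → zoszeal) drop the final letter and add -al.
The other pattern: stems ending in -a or -f add the prefix ka-.
So godemol → godemoal.

godemoal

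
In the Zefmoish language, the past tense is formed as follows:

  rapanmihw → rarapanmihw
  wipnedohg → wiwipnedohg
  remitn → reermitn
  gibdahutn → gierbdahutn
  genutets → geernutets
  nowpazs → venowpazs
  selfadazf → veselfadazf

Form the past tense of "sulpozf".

genutets and nowpazs both end in -s yet inflect differently (geernutets, venowpazs), so the final letter is not what conditions the rule; the second-to-last letter is.
"sulpozf" has second-to-last letter 'z'. The stems whose second-to-last letter is 'z' (nowpazs → venowpazs, selfadazf → veselfadazf) add the prefix ve-.
The other patterns: stems whose second-to-last letter is 'h' repeat the first consonant+vowel as a prefix; stems whose second-to-last letter is 't' insert -er- after the first vowel.
So sulpozf → vesulpozf.

vesulpozf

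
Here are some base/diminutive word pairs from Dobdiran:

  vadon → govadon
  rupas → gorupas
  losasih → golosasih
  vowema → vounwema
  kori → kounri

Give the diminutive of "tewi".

"tewi" ends in a vowel. The stems ending in a vowel (vowema → vounwema, kori → kounri) insert -un- after the first vowel.
So tewi → teunwi.

teunwi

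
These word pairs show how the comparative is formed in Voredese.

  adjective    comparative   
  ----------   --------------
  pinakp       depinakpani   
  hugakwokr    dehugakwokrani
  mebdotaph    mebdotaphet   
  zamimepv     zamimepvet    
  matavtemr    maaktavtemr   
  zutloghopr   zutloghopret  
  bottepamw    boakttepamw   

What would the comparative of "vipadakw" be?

devipadakwani

"vipadakw" has second-to-last letter 'k'. The stems whose second-to-last letter is 'k' (pinakp → depinakpani, hugakwokr → dehugakwokrani) add de- … -ani around the stem.
The other patterns: stems whose second-to-last letter is 'p' add -et; stems whose second-to-last letter is 'm' insert -ak- after the first vowel.
So vipadakw → devipadakwani.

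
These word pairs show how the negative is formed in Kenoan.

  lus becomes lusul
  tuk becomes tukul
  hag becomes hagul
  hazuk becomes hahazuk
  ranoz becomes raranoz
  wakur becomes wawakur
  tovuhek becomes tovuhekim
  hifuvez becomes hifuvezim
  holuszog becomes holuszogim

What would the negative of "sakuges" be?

tuk and hazuk both end in -k yet inflect differently (tukul, hahazuk), so the final letter is not what conditions the rule; the number of vowels is.
"sakuges" has 3 vowels. The stems with 3 vowels (tovuhek → tovuhekim, hifuvez → hifuvezim, holuszog → holuszogim) add -im.
So sakuges → sakugesim.

sakugesim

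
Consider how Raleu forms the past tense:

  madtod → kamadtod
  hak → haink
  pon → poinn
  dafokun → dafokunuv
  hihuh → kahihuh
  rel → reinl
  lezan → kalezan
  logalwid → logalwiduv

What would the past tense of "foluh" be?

"foluh" has 2 vowels. The stems with 2 vowels (madtod → kamadtod, hihuh → kahihuh, lezan → kalezan) add the prefix ka-.
The other patterns: stems with 1 vowel insert -in- after the first vowel; stems with 3 vowels add -uv.
So foluh → kafoluh.

kafoluh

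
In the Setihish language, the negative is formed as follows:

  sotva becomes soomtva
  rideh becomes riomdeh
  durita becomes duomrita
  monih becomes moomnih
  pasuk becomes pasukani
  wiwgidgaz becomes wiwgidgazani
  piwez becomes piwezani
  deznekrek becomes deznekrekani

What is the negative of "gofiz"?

gofizani

sotva and wiwgidgaz both have last vowel 'a' yet inflect differently (soomtva, wiwgidgazani), so the last vowel is not what conditions the rule; the final letter is.
"gofiz" ends in -z. The stems ending in -z (wiwgidgaz → wiwgidgazani, piwez → piwezani) add -ani.
So gofiz → gofizani.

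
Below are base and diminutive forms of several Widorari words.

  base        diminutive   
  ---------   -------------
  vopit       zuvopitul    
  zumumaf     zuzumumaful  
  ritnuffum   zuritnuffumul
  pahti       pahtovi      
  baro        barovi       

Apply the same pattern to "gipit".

vopit and pahti both have last vowel 'i' yet inflect differently (zuvopitul, pahtovi), so the last vowel is not what conditions the rule; whether the stem ends in a vowel or a consonant is.
"gipit" ends in a consonant. The stems ending in a consonant (vopit → zuvopitul, zumumaf → zuzumumaful, ritnuffum → zuritnuffumul) add zu- … -ul around the stem.
So gipit → zugipitul.

zugipitul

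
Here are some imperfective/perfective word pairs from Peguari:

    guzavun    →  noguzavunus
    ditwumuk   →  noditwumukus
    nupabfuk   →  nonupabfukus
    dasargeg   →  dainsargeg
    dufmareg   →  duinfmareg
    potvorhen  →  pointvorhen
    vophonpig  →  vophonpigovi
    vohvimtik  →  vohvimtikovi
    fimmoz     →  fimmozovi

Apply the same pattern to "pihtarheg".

piinhtarheg

guzavun and potvorhen both end in -n yet inflect differently (noguzavunus, pointvorhen), so the final letter is not what conditions the rule; the last vowel is.
"pihtarheg" has last vowel 'e'. The stems whose last vowel is 'e' (dasargeg → dainsargeg, dufmareg → duinfmareg, potvorhen → pointvorhen) insert -in- after the first vowel.
So pihtarheg → piinhtarheg.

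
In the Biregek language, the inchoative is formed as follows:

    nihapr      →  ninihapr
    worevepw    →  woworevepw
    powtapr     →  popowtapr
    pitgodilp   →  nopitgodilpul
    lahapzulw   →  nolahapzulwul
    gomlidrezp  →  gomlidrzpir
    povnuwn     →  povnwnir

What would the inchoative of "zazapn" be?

worevepw and lahapzulw both end in -w yet inflect differently (woworevepw, nolahapzulwul), so the final letter is not what conditions the rule; the second-to-last letter is.
"zazapn" has second-to-last letter 'p'. The stems whose second-to-last letter is 'p' (nihapr → ninihapr, worevepw → woworevepw, powtapr → popowtapr) repeat the first consonant+vowel as a prefix.
The other patterns: stems whose second-to-last letter is 'l' add no- … -ul around the stem; stems whose second-to-last letter is 'w' or 'z' delete the last vowel and add -ir.
So zazapn → zazazapn.

zazazapn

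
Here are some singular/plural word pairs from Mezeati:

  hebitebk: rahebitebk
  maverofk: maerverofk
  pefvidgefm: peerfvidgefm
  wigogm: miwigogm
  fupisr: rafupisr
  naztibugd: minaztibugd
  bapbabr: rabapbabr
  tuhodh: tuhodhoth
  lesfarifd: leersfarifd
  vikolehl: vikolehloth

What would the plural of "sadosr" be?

rasadosr

lesfarifd and naztibugd both end in -d yet inflect differently (leersfarifd, minaztibugd), so the final letter is not what conditions the rule; the second-to-last letter is.
"sadosr" has second-to-last letter 's'. The one such stem in the data (fupisr → rafupisr) adds the prefix ra-, so the same rule applies.
The other patterns: stems whose second-to-last letter is 'd' or 'h' add -oth; stems whose second-to-last letter is 'f' insert -er- after the first vowel; stems whose second-to-last letter is 'g' add the prefix mi-.
So sadosr → rasadosr.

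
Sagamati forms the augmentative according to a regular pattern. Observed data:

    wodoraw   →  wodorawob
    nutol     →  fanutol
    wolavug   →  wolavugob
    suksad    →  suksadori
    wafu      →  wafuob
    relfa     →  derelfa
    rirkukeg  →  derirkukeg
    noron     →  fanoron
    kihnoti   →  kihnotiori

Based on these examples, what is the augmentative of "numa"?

wolavug and rirkukeg both end in -g yet inflect differently (wolavugob, derirkukeg), so the final letter is not what conditions the rule; the first letter is.
"numa" begins with n-. The stems beginning with n- (nutol → fanutol, noron → fanoron) add the prefix fa-.
The other patterns: stems beginning with k- or s- add -ori; stems beginning with w- add -ob; stems beginning with r- add the prefix de-.
So numa → fanuma.

fanuma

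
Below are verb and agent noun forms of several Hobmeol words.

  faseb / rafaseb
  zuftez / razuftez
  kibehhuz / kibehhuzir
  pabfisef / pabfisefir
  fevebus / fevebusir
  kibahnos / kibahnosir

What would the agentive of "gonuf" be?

zuftez and kibehhuz both end in -z yet inflect differently (razuftez, kibehhuzir), so the final letter is not what conditions the rule; the number of vowels is.
"gonuf" has 2 vowels. The stems with 2 vowels (faseb → rafaseb, zuftez → razuftez) add the prefix ra-.
The other pattern: stems with 3 vowels add -ir.
So gonuf → ragonuf.

ragonuf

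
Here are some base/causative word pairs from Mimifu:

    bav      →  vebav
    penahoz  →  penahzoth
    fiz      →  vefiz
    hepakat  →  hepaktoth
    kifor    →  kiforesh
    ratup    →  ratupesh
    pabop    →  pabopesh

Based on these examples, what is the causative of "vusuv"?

vusuvesh

fiz and penahoz both end in -z yet inflect differently (vefiz, penahzoth), so the final letter is not what conditions the rule; the number of vowels is.
"vusuv" has 2 vowels. The stems with 2 vowels (kifor → kiforesh, ratup → ratupesh, pabop → pabopesh) add -esh.
The other patterns: stems with 1 vowel add the prefix ve-; stems with 3 vowels delete the last vowel and add -oth.
So vusuv → vusuvesh.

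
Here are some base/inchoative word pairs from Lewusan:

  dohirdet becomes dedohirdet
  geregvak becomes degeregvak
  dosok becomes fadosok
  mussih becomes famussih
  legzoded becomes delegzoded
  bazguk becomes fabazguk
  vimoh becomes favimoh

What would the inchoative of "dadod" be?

geregvak and dosok both end in -k yet inflect differently (degeregvak, fadosok), so the final letter is not what conditions the rule; the number of vowels is.
"dadod" has 2 vowels. The stems with 2 vowels (mussih → famussih, dosok → fadosok, vimoh → favimoh) add the prefix fa-.
So dadod → fadadod.

fadadod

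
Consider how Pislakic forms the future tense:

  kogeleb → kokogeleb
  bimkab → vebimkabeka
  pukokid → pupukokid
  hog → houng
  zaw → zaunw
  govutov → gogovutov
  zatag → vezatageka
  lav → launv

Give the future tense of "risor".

verisoreka

"risor" has 2 vowels. The stems with 2 vowels (bimkab → vebimkabeka, zatag → vezatageka) add ve- … -eka around the stem.
The other patterns: stems with 1 vowel insert -un- after the first vowel; stems with 3 vowels repeat the first consonant+vowel as a prefix.
So risor → verisoreka.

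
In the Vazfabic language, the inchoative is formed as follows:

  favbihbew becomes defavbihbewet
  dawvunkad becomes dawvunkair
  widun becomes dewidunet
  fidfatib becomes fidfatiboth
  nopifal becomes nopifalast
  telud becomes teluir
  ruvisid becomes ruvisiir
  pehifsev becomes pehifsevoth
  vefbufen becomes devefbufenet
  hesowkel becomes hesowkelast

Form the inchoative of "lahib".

telud and widun both have last vowel 'u' yet inflect differently (teluir, dewidunet), so the last vowel is not what conditions the rule; the final letter is.
"lahib" ends in -b. The one such stem in the data (fidfatib → fidfatiboth) adds -oth, so the same rule applies.
The other patterns: stems ending in -d drop the final letter and add -ir; stems ending in -n or -w add de- … -et around the stem; stems ending in -l add -ast.
So lahib → lahiboth.

lahiboth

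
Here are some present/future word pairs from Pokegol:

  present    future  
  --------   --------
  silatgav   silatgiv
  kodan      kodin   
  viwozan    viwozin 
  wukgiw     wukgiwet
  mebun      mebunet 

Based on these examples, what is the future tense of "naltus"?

naltuset

kodan and mebun both end in -n yet inflect differently (kodin, mebunet), so the final letter is not what conditions the rule; the last vowel is.
"naltus" has last vowel 'u'. The one such stem in the data (mebun → mebunet) adds -et, so the same rule applies.
So naltus → naltuset.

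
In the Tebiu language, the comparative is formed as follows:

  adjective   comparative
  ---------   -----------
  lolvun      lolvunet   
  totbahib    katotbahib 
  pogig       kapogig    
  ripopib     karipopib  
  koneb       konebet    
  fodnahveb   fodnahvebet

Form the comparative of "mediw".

totbahib and koneb both end in -b yet inflect differently (katotbahib, konebet), so the final letter is not what conditions the rule; the last vowel is.
"mediw" has last vowel 'i'. The stems whose last vowel is 'i' (totbahib → katotbahib, ripopib → karipopib, pogig → kapogig) add the prefix ka-.
So mediw → kamediw.

kamediw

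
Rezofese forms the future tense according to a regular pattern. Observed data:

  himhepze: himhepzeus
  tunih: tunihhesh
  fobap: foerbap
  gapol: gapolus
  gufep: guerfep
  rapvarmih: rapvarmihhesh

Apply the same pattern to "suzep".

"suzep" ends in -p. The stems ending in -p (fobap → foerbap, gufep → guerfep) insert -er- after the first vowel.
So suzep → suerzep.

suerzep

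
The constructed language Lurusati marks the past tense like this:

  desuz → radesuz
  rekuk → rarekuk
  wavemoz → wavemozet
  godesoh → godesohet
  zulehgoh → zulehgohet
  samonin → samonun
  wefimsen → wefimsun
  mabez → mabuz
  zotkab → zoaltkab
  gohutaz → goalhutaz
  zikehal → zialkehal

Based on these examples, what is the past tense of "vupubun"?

desuz and wavemoz both end in -z yet inflect differently (radesuz, wavemozet), so the final letter is not what conditions the rule; the last vowel is.
"vupubun" has last vowel 'u'. The stems whose last vowel is 'u' (desuz → radesuz, rekuk → rarekuk) add the prefix ra-.
So vupubun → ravupubun.

ravupubun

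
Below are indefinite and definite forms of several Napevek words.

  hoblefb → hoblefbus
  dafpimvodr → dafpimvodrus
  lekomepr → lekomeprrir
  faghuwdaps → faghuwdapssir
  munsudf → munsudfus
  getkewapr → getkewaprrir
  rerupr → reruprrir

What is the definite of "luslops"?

luslopssir

getkewapr and dafpimvodr both end in -r yet inflect differently (getkewaprrir, dafpimvodrus), so the final letter is not what conditions the rule; the second-to-last letter is.
"luslops" has second-to-last letter 'p'. The stems whose second-to-last letter is 'p' (faghuwdaps → faghuwdapssir, getkewapr → getkewaprrir, rerupr → reruprrir) double the final consonant and add -ir.
The other pattern: stems whose second-to-last letter is 'd' or 'f' add -us.
So luslops → luslopssir.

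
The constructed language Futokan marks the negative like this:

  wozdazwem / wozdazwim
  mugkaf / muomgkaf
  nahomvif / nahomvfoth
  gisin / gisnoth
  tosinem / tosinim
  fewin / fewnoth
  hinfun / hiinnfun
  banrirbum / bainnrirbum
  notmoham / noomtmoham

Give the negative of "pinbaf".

piomnbaf

fewin and hinfun both end in -n yet inflect differently (fewnoth, hiinnfun), so the final letter is not what conditions the rule; the last vowel is.
"pinbaf" has last vowel 'a'. The stems whose last vowel is 'a' (mugkaf → muomgkaf, notmoham → noomtmoham) insert -om- after the first vowel.
So pinbaf → piomnbaf.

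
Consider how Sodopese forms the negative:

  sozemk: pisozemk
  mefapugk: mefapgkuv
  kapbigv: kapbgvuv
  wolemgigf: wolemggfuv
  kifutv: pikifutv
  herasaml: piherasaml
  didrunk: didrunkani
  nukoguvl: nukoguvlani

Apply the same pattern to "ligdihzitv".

piligdihzitv

"ligdihzitv" has second-to-last letter 't'. The one such stem in the data (kifutv → pikifutv) adds the prefix pi-, so the same rule applies.
The other patterns: stems whose second-to-last letter is 'g' delete the last vowel and add -uv; stems whose second-to-last letter is 'n' or 'v' add -ani.
So ligdihzitv → piligdihzitv.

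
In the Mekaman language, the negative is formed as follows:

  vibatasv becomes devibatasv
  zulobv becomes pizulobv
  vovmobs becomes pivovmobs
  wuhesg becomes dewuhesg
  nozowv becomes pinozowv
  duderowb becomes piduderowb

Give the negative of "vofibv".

vibatasv and zulobv both end in -v yet inflect differently (devibatasv, pizulobv), so the final letter is not what conditions the rule; the second-to-last letter is.
"vofibv" has second-to-last letter 'b'. The stems whose second-to-last letter is 'b' (vovmobs → pivovmobs, zulobv → pizulobv) add the prefix pi-.
So vofibv → pivofibv.

pivofibv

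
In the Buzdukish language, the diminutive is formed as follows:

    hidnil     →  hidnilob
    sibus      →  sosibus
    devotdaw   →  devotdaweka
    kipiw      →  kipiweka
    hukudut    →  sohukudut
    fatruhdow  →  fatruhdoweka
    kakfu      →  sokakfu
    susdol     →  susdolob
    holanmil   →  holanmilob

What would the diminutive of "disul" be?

disulob

kipiw and hidnil both have last vowel 'i' yet inflect differently (kipiweka, hidnilob), so the last vowel is not what conditions the rule; the final letter is.
"disul" ends in -l. The stems ending in -l (hidnil → hidnilob, holanmil → holanmilob, susdol → susdolob) add -ob.
The other patterns: stems ending in -w add -eka; stems ending in -s, -t or -u add the prefix so-.
So disul → disulob.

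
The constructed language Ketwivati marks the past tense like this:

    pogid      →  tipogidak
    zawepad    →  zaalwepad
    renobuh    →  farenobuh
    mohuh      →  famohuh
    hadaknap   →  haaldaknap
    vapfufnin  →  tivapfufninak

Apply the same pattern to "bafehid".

tibafehidak

"bafehid" has last vowel 'i'. The stems whose last vowel is 'i' (pogid → tipogidak, vapfufnin → tivapfufninak) add ti- … -ak around the stem.
So bafehid → tibafehidak.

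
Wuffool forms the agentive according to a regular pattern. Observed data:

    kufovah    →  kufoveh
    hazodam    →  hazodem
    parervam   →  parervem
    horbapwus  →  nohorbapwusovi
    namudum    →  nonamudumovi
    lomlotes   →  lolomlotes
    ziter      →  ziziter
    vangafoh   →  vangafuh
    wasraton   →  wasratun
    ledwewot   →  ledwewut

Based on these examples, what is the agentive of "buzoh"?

hazodam and namudum both end in -m yet inflect differently (hazodem, nonamudumovi), so the final letter is not what conditions the rule; the last vowel is.
"buzoh" has last vowel 'o'. The stems whose last vowel is 'o' (vangafoh → vangafuh, wasraton → wasratun, ledwewot → ledwewut) change the last vowel to 'u'.
The other patterns: stems whose last vowel is 'a' change the last vowel to 'e'; stems whose last vowel is 'u' add no- … -ovi around the stem; stems whose last vowel is 'e' repeat the first consonant+vowel as a prefix.
So buzoh → buzuh.

buzuh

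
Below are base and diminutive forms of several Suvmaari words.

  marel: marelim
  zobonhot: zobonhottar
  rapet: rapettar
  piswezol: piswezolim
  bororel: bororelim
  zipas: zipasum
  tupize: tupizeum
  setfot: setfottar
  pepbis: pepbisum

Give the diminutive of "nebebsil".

nebebsilim

piswezol and setfot both have last vowel 'o' yet inflect differently (piswezolim, setfottar), so the last vowel is not what conditions the rule; the final letter is.
"nebebsil" ends in -l. The stems ending in -l (bororel → bororelim, piswezol → piswezolim, marel → marelim) add -im.
So nebebsil → nebebsilim.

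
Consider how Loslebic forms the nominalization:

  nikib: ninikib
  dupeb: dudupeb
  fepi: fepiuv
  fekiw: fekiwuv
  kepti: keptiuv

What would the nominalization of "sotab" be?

sosotab

nikib and fepi both have last vowel 'i' yet inflect differently (ninikib, fepiuv), so the last vowel is not what conditions the rule; the final letter is.
"sotab" ends in -b. The stems ending in -b (nikib → ninikib, dupeb → dudupeb) repeat the first consonant+vowel as a prefix.
So sotab → sosotab.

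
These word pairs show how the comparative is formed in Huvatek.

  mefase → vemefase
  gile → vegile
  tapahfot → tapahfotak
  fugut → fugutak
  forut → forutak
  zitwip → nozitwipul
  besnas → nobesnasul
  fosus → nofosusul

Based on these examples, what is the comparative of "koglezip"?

nokoglezipul

fugut and fosus both have last vowel 'u' yet inflect differently (fugutak, nofosusul), so the last vowel is not what conditions the rule; the final letter is.
"koglezip" ends in -p. The one such stem in the data (zitwip → nozitwipul) adds no- … -ul around the stem, so the same rule applies.
So koglezip → nokoglezipul.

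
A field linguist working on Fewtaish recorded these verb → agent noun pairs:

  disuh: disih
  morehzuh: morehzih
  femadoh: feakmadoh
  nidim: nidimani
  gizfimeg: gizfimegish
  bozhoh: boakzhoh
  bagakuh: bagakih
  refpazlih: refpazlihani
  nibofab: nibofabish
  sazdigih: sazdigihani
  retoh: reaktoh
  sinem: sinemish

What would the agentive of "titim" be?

titimani

sinem and nidim both end in -m yet inflect differently (sinemish, nidimani), so the final letter is not what conditions the rule; the last vowel is.
"titim" has last vowel 'i'. The stems whose last vowel is 'i' (sazdigih → sazdigihani, nidim → nidimani, refpazlih → refpazlihani) add -ani.
So titim → titimani.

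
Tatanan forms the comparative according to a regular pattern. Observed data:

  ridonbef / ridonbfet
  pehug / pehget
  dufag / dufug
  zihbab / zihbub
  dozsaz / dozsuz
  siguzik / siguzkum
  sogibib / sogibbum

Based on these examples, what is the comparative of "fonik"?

fonkum

pehug and dufag both end in -g yet inflect differently (pehget, dufug), so the final letter is not what conditions the rule; the last vowel is.
"fonik" has last vowel 'i'. The stems whose last vowel is 'i' (siguzik → siguzkum, sogibib → sogibbum) delete the last vowel and add -um.
The other patterns: stems whose last vowel is 'e' or 'u' delete the last vowel and add -et; stems whose last vowel is 'a' change the last vowel to 'u'.
So fonik → fonkum.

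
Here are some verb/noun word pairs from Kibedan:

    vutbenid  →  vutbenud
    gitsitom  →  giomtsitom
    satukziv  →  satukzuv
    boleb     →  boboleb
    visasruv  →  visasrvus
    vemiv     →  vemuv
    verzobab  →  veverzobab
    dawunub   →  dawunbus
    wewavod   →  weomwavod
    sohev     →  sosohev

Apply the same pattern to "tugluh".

sohev and vemiv both end in -v yet inflect differently (sosohev, vemuv), so the final letter is not what conditions the rule; the last vowel is.
"tugluh" has last vowel 'u'. The stems whose last vowel is 'u' (dawunub → dawunbus, visasruv → visasrvus) delete the last vowel and add -us.
The other patterns: stems whose last vowel is 'a' or 'e' repeat the first consonant+vowel as a prefix; stems whose last vowel is 'i' change the last vowel to 'u'; stems whose last vowel is 'o' insert -om- after the first vowel.
So tugluh → tuglhus.

tuglhus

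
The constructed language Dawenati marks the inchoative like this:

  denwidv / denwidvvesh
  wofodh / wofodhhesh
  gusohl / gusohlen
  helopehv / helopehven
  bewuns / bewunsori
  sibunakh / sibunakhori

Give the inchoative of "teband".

denwidv and helopehv both end in -v yet inflect differently (denwidvvesh, helopehven), so the final letter is not what conditions the rule; the second-to-last letter is.
"teband" has second-to-last letter 'n'. The one such stem in the data (bewuns → bewunsori) adds -ori, so the same rule applies.
The other patterns: stems whose second-to-last letter is 'd' double the final consonant and add -esh; stems whose second-to-last letter is 'h' add -en.
So teband → tebandori.

tebandori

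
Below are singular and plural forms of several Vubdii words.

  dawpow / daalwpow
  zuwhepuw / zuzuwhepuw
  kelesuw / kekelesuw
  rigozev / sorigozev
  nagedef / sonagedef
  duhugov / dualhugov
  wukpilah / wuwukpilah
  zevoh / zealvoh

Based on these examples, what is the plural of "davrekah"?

"davrekah" has last vowel 'a'. The one such stem in the data (wukpilah → wuwukpilah) repeats the first consonant+vowel as a prefix (as do kelesuw, zuwhepuw), so the same rule applies.
So davrekah → dadavrekah.

dadavrekah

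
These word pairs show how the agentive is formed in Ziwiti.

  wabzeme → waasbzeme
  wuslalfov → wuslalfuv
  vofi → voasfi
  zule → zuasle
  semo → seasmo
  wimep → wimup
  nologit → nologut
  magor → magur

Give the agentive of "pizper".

wimep and zule both have last vowel 'e' yet inflect differently (wimup, zuasle), so the last vowel is not what conditions the rule; whether the stem ends in a vowel or a consonant is.
"pizper" ends in a consonant. The stems ending in a consonant (magor → magur, wuslalfov → wuslalfuv, nologit → nologut) change the last vowel to 'u'.
So pizper → pizpur.

pizpur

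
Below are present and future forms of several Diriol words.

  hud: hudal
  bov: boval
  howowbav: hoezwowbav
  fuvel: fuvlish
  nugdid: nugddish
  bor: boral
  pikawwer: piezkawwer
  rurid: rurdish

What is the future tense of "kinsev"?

hud and rurid both end in -d yet inflect differently (hudal, rurdish), so the final letter is not what conditions the rule; the number of vowels is.
"kinsev" has 2 vowels. The stems with 2 vowels (fuvel → fuvlish, rurid → rurdish, nugdid → nugddish) delete the last vowel and add -ish.
The other patterns: stems with 1 vowel add -al; stems with 3 vowels insert -ez- after the first vowel.
So kinsev → kinsvish.

kinsvish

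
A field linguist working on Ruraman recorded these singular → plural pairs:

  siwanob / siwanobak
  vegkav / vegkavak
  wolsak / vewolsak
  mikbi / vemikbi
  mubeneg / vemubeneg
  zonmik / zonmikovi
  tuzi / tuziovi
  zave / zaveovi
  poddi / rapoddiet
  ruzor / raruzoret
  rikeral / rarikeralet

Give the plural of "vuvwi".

wolsak and zonmik both end in -k yet inflect differently (vewolsak, zonmikovi), so the final letter is not what conditions the rule; the first letter is.
"vuvwi" begins with v-. The one such stem in the data (vegkav → vegkavak) adds -ak, so the same rule applies.
So vuvwi → vuvwiak.

vuvwiak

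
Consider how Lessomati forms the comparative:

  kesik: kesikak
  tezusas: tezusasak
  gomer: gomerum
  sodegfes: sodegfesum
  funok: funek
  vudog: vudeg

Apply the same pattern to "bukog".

bukeg

tezusas and sodegfes both end in -s yet inflect differently (tezusasak, sodegfesum), so the final letter is not what conditions the rule; the last vowel is.
"bukog" has last vowel 'o'. The stems whose last vowel is 'o' (funok → funek, vudog → vudeg) change the last vowel to 'e'.
So bukog → bukeg.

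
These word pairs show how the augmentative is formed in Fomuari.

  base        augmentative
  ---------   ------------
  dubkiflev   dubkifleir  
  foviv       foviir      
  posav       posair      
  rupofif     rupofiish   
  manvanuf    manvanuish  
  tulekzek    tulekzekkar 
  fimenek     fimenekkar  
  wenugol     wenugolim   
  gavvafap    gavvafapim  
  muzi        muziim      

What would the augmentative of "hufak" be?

foviv and rupofif both have last vowel 'i' yet inflect differently (foviir, rupofiish), so the last vowel is not what conditions the rule; the final letter is.
"hufak" ends in -k. The stems ending in -k (tulekzek → tulekzekkar, fimenek → fimenekkar) double the final consonant and add -ar.
So hufak → hufakkar.

hufakkar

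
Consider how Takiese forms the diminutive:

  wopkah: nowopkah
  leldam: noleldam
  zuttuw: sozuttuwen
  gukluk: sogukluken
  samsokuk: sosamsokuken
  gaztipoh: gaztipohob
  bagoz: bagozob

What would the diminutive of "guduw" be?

wopkah and gaztipoh both end in -h yet inflect differently (nowopkah, gaztipohob), so the final letter is not what conditions the rule; the last vowel is.
"guduw" has last vowel 'u'. The stems whose last vowel is 'u' (zuttuw → sozuttuwen, gukluk → sogukluken, samsokuk → sosamsokuken) add so- … -en around the stem.
So guduw → soguduwen.

soguduwen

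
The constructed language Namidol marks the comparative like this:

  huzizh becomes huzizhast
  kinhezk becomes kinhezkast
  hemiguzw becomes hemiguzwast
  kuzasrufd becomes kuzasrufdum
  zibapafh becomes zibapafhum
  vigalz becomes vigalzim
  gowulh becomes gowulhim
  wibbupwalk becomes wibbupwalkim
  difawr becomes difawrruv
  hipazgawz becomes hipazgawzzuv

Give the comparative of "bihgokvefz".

huzizh and zibapafh both end in -h yet inflect differently (huzizhast, zibapafhum), so the final letter is not what conditions the rule; the second-to-last letter is.
"bihgokvefz" has second-to-last letter 'f'. The stems whose second-to-last letter is 'f' (kuzasrufd → kuzasrufdum, zibapafh → zibapafhum) add -um.
So bihgokvefz → bihgokvefzum.

bihgokvefzum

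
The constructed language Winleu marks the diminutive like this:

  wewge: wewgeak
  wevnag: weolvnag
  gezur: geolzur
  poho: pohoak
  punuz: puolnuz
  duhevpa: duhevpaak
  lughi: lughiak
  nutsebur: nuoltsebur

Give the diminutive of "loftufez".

loolftufez

duhevpa and wevnag both have last vowel 'a' yet inflect differently (duhevpaak, weolvnag), so the last vowel is not what conditions the rule; whether the stem ends in a vowel or a consonant is.
"loftufez" ends in a consonant. The stems ending in a consonant (gezur → geolzur, nutsebur → nuoltsebur, punuz → puolnuz) insert -ol- after the first vowel.
So loftufez → loolftufez.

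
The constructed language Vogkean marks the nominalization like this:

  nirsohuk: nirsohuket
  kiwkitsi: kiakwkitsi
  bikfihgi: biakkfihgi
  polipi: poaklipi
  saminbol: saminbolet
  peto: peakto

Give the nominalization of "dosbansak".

dosbansaket

saminbol and peto both have last vowel 'o' yet inflect differently (saminbolet, peakto), so the last vowel is not what conditions the rule; whether the stem ends in a vowel or a consonant is.
"dosbansak" ends in a consonant. The stems ending in a consonant (saminbol → saminbolet, nirsohuk → nirsohuket) add -et.
The other pattern: stems ending in a vowel insert -ak- after the first vowel.
So dosbansak → dosbansaket.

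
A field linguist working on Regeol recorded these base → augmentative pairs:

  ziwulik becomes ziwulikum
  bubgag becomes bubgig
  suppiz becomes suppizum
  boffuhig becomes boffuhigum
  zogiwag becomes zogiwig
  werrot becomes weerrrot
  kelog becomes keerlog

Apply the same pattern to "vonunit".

"vonunit" has last vowel 'i'. The stems whose last vowel is 'i' (boffuhig → boffuhigum, ziwulik → ziwulikum, suppiz → suppizum) add -um.
The other patterns: stems whose last vowel is 'o' insert -er- after the first vowel; stems whose last vowel is 'a' change the last vowel to 'i'.
So vonunit → vonunitum.

vonunitum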